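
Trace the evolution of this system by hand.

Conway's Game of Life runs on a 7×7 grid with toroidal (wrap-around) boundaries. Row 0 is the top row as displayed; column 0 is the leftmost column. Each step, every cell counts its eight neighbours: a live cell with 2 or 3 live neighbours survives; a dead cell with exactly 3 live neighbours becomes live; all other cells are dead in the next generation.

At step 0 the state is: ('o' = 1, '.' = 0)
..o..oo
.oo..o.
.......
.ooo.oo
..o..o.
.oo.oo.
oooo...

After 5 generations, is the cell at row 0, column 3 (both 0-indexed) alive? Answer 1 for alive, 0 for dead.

step 0: ..o..oo
.oo..o.
.......
.ooo.oo
..o..o.
.oo.oo.
oooo...
step 1: ....ooo
.oo..oo
o..oooo
.oooooo
o......
o...ooo
o......
step 2: .o..o..
.oo....
.......
.oo....
..o....
oo...o.
o......
step 3: ooo....
.oo....
.......
.oo....
o.o....
oo....o
o.....o
step 4: ..o...o
o.o....
.......
.oo....
..o...o
.......
..o....
step 5: ..oo...
.o.....
..o....
.oo....
.oo....
.......
.......

1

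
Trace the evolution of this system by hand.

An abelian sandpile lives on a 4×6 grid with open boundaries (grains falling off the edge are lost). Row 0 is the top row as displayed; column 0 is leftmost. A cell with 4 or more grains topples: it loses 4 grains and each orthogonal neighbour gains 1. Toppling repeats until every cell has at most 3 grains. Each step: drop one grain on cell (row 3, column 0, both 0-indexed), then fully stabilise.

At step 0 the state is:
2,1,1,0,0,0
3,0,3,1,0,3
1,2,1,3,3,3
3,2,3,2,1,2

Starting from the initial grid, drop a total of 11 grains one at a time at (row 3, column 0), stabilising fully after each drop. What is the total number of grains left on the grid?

0) 2,1,1,0,0,0
3,0,3,1,0,3
1,2,1,3,3,3
3,2,3,2,1,2
1) 2,1,1,0,0,0
3,0,3,1,0,3
2,2,1,3,3,3
0,3,3,2,1,2
2) 2,1,1,0,0,0
3,0,3,1,0,3
2,2,1,3,3,3
1,3,3,2,1,2
3) 2,1,1,0,0,0
3,0,3,1,0,3
2,2,1,3,3,3
2,3,3,2,1,2
4) 2,1,1,0,0,0
3,0,3,1,0,3
2,2,1,3,3,3
3,3,3,2,1,2
5) 2,1,1,0,0,0
3,0,3,1,0,3
3,3,2,3,3,3
1,1,0,3,1,2
6) 2,1,1,0,0,0
3,0,3,1,0,3
3,3,2,3,3,3
2,1,0,3,1,2
7) 2,1,1,0,0,0
3,0,3,1,0,3
3,3,2,3,3,3
3,1,0,3,1,2
8) 3,1,1,0,0,0
0,2,3,1,0,3
2,0,3,3,3,3
1,3,0,3,1,2
9) 3,1,1,0,0,0
0,2,3,1,0,3
2,0,3,3,3,3
2,3,0,3,1,2
10) 3,1,1,0,0,0
0,2,3,1,0,3
2,0,3,3,3,3
3,3,0,3,1,2
11) 3,1,1,0,0,0
0,2,3,1,0,3
3,1,3,3,3,3
1,0,1,3,1,2

38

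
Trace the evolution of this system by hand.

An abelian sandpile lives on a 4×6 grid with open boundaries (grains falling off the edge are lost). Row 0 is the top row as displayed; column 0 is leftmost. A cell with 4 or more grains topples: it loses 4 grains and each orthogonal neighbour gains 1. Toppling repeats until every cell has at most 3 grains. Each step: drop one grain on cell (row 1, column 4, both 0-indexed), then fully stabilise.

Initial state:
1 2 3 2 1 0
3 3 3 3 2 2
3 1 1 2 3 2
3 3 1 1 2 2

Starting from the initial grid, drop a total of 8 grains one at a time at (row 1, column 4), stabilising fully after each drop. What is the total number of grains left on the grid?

43

gen 0: 1 2 3 2 1 0
3 3 3 3 2 2
3 1 1 2 3 2
3 3 1 1 2 2
gen 1: 1 2 3 2 1 0
3 3 3 3 3 2
3 1 1 2 3 2
3 3 1 1 2 2
gen 2: 3 0 2 0 3 0
1 3 3 3 2 3
2 1 0 1 1 3
1 1 3 2 3 2
gen 3: 3 0 2 0 3 0
1 3 3 3 3 3
2 1 0 1 1 3
1 1 3 2 3 2
gen 4: 3 1 3 2 0 2
2 0 1 1 3 1
2 2 1 2 3 0
1 1 3 2 3 3
gen 5: 3 1 3 2 1 2
2 0 1 2 1 2
2 2 1 3 1 2
1 1 3 3 1 0
gen 6: 3 1 3 2 1 2
2 0 1 2 2 2
2 2 1 3 1 2
1 1 3 3 1 0
gen 7: 3 1 3 2 1 2
2 0 1 2 3 2
2 2 1 3 1 2
1 1 3 3 1 0
gen 8: 3 1 3 2 2 2
2 0 1 3 0 3
2 2 1 3 2 2
1 1 3 3 1 0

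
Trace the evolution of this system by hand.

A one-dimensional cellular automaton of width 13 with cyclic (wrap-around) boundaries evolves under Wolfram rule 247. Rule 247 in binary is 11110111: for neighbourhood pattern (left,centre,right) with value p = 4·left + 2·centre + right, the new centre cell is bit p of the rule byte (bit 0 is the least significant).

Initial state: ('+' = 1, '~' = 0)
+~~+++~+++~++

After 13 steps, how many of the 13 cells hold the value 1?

step 0: +~~+++~+++~++
step 1: +++~+++~+++~+
step 2: ++++~+++~+++~
step 3: ~++++~+++~+++
step 4: +~++++~+++~++
step 5: ++~++++~+++~+
step 6: +++~++++~+++~
step 7: ~+++~++++~+++
step 8: +~+++~++++~++
step 9: ++~+++~++++~+
step 10: +++~+++~++++~
step 11: ~+++~+++~++++
step 12: +~+++~+++~+++
step 13: ++~+++~+++~++

10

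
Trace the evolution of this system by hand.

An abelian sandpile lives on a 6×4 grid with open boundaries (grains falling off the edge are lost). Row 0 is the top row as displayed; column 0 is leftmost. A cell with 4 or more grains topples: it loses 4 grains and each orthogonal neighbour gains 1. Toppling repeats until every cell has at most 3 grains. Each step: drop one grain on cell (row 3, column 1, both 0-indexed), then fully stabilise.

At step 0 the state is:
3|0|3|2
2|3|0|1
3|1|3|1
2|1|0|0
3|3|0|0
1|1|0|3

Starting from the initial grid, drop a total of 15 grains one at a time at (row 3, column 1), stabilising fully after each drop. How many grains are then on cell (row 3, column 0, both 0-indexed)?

t=0: 3|0|3|2
2|3|0|1
3|1|3|1
2|1|0|0
3|3|0|0
1|1|0|3
t=1: 3|0|3|2
2|3|0|1
3|1|3|1
2|2|0|0
3|3|0|0
1|1|0|3
t=2: 3|0|3|2
2|3|0|1
3|1|3|1
2|3|0|0
3|3|0|0
1|1|0|3
t=3: 3|0|3|2
3|3|0|1
0|3|3|1
1|2|1|0
1|1|1|0
2|2|0|3
t=4: 3|0|3|2
3|3|0|1
0|3|3|1
1|3|1|0
1|1|1|0
2|2|0|3
t=5: 0|2|3|2
1|1|2|1
2|2|0|2
2|1|3|0
1|2|1|0
2|2|0|3
t=6: 0|2|3|2
1|1|2|1
2|2|0|2
2|2|3|0
1|2|1|0
2|2|0|3
t=7: 0|2|3|2
1|1|2|1
2|2|0|2
2|3|3|0
1|2|1|0
2|2|0|3
t=8: 0|2|3|2
1|1|2|1
2|3|1|2
3|1|0|1
1|3|2|0
2|2|0|3
t=9: 0|2|3|2
1|1|2|1
2|3|1|2
3|2|0|1
1|3|2|0
2|2|0|3
t=10: 0|2|3|2
1|1|2|1
2|3|1|2
3|3|0|1
1|3|2|0
2|2|0|3
t=11: 0|2|3|2
2|2|2|1
0|1|2|2
1|3|1|1
3|0|3|0
2|3|0|3
t=12: 0|2|3|2
2|2|2|1
0|2|2|2
2|0|2|1
3|1|3|0
2|3|0|3
t=13: 0|2|3|2
2|2|2|1
0|2|2|2
2|1|2|1
3|1|3|0
2|3|0|3
t=14: 0|2|3|2
2|2|2|1
0|2|2|2
2|2|2|1
3|1|3|0
2|3|0|3
t=15: 0|2|3|2
2|2|2|1
0|2|2|2
2|3|2|1
3|1|3|0
2|3|0|3

2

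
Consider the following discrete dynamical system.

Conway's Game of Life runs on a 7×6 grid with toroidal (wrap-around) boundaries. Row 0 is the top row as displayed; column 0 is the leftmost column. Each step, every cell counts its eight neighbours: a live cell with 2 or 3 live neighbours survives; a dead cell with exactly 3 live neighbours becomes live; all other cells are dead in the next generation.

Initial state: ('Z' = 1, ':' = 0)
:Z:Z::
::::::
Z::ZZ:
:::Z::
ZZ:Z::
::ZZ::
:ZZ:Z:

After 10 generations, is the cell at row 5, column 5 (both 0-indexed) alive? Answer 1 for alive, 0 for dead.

1

gen 0: :Z:Z::
::::::
Z::ZZ:
:::Z::
ZZ:Z::
::ZZ::
:ZZ:Z:
gen 1: :Z:Z::
::ZZZ:
:::ZZ:
ZZ:Z:Z
:Z:ZZ:
Z:::Z:
:Z::Z:
gen 2: :Z::::
::::::
ZZ::::
ZZ:::Z
:Z:Z::
ZZZ:Z:
ZZZZZZ
gen 3: :Z:ZZZ
ZZ::::
:Z:::Z
:::::Z
:::ZZ:
::::::
::::Z:
gen 4: :ZZZZZ
:Z::::
:Z:::Z
Z::::Z
::::Z:
:::ZZ:
:::ZZZ
gen 5: :Z:::Z
:Z:Z:Z
:Z:::Z
Z:::ZZ
:::ZZ:
::::::
Z:::::
gen 6: :ZZ:ZZ
:Z:::Z
:ZZ:::
Z::Z::
:::ZZ:
::::::
Z:::::
gen 7: :ZZ:ZZ
:::ZZZ
:ZZ:::
:Z:ZZ:
:::ZZ:
::::::
ZZ:::Z
gen 8: :ZZ:::
:::::Z
ZZ:::Z
:Z::Z:
::ZZZ:
Z:::ZZ
:ZZ:ZZ
gen 9: :ZZZZZ
::Z::Z
:Z::ZZ
:Z::Z:
ZZZ:::
Z:::::
::Z:Z:
gen 10: ZZ:::Z
::::::
:ZZZZZ
:::ZZ:
Z:Z::Z
Z:ZZ:Z
Z:Z:Z:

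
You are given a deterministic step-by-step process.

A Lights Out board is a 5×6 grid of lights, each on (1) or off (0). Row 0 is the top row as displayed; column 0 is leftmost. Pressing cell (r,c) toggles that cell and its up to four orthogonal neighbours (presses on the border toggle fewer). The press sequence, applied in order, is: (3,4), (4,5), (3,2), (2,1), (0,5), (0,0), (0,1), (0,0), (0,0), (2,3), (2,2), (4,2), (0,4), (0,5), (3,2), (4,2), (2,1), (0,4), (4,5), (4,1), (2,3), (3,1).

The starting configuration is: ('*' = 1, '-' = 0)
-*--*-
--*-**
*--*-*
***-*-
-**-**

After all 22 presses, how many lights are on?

gen 0: -*--*-
--*-**
*--*-*
***-*-
-**-**
gen 1: -*--*-
--*-**
*--***
****-*
-**--*
gen 2: -*--*-
--*-**
*--***
****--
-**-*-
gen 3: -*--*-
--*-**
*-****
*-----
-*--*-
gen 4: -*--*-
-**-**
-*-***
**----
-*--*-
gen 5: -*---*
-**-*-
-*-***
**----
-*--*-
gen 6: *----*
***-*-
-*-***
**----
-*--*-
gen 7: -**--*
*-*-*-
-*-***
**----
-*--*-
gen 8: *-*--*
--*-*-
-*-***
**----
-*--*-
gen 9: -**--*
*-*-*-
-*-***
**----
-*--*-
gen 10: -**--*
*-***-
-**--*
**-*--
-*--*-
gen 11: -**--*
*--**-
---*-*
****--
-*--*-
gen 12: -**--*
*--**-
---*-*
**-*--
--***-
gen 13: -****-
*--*--
---*-*
**-*--
--***-
gen 14: -***-*
*--*-*
---*-*
**-*--
--***-
gen 15: -***-*
*--*-*
--**-*
*-*---
---**-
gen 16: -***-*
*--*-*
--**-*
*-----
-**-*-
gen 17: -***-*
**-*-*
**-*-*
**----
-**-*-
gen 18: -**-*-
**-***
**-*-*
**----
-**-*-
gen 19: -**-*-
**-***
**-*-*
**---*
-**--*
gen 20: -**-*-
**-***
**-*-*
*----*
*----*
gen 21: -**-*-
**--**
***-**
*--*-*
*----*
gen 22: -**-*-
**--**
*-*-**
-***-*
**---*

18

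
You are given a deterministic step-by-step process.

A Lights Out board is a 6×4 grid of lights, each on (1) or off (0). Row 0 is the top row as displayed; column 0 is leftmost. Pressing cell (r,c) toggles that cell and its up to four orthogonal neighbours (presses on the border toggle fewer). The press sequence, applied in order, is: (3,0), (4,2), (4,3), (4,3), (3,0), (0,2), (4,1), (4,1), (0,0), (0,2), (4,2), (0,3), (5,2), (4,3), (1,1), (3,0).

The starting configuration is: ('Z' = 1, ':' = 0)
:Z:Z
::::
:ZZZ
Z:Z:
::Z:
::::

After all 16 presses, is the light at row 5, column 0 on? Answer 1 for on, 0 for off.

[0] :Z:Z
::::
:ZZZ
Z:Z:
::Z:
::::
[1] :Z:Z
::::
ZZZZ
:ZZ:
Z:Z:
::::
[2] :Z:Z
::::
ZZZZ
:Z::
ZZ:Z
::Z:
[3] :Z:Z
::::
ZZZZ
:Z:Z
ZZZ:
::ZZ
[4] :Z:Z
::::
ZZZZ
:Z::
ZZ:Z
::Z:
[5] :Z:Z
::::
:ZZZ
Z:::
:Z:Z
::Z:
[6] ::Z:
::Z:
:ZZZ
Z:::
:Z:Z
::Z:
[7] ::Z:
::Z:
:ZZZ
ZZ::
Z:ZZ
:ZZ:
[8] ::Z:
::Z:
:ZZZ
Z:::
:Z:Z
::Z:
[9] ZZZ:
Z:Z:
:ZZZ
Z:::
:Z:Z
::Z:
[10] Z::Z
Z:::
:ZZZ
Z:::
:Z:Z
::Z:
[11] Z::Z
Z:::
:ZZZ
Z:Z:
::Z:
::::
[12] Z:Z:
Z::Z
:ZZZ
Z:Z:
::Z:
::::
[13] Z:Z:
Z::Z
:ZZZ
Z:Z:
::::
:ZZZ
[14] Z:Z:
Z::Z
:ZZZ
Z:ZZ
::ZZ
:ZZ:
[15] ZZZ:
:ZZZ
::ZZ
Z:ZZ
::ZZ
:ZZ:
[16] ZZZ:
:ZZZ
Z:ZZ
:ZZZ
Z:ZZ
:ZZ:

0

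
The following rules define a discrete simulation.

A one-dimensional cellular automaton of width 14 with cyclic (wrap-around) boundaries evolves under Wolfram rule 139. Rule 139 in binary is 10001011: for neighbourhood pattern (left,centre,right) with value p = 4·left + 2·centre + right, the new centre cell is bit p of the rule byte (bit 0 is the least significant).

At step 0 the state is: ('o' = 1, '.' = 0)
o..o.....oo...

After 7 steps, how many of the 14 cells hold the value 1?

t=0: o..o.....oo...
t=1: ..o..ooooo..oo
t=2: .o..ooooo..oo.
t=3: o..ooooo..oo..
t=4: ..ooooo..oo..o
t=5: .ooooo..oo..o.
t=6: ooooo..oo..o..
t=7: oooo..oo..o..o

8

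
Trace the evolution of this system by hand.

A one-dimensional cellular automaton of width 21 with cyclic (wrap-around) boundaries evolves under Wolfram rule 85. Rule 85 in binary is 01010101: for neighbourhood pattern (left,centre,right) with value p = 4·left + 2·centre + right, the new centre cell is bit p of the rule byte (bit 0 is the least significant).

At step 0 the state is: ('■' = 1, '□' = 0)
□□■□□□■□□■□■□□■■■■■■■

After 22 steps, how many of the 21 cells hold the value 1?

k=0  □□■□□□■□□■□■□□■■■■■■■
k=1  ■□■■■□■■□■□■■□□□□□□□■
k=2  ■□□□■□□■□■□□■■■■■■■□□
k=3  ■■■□■■□■□■■□□□□□□□■■□
k=4  □□■□□■□■□□■■■■■■■□□■□
k=5  ■□■■□■□■■□□□□□□□■■□■■
k=6  ■□□■□■□□■■■■■■■□□■□□□
k=7  ■■□■□■■□□□□□□□■■□■■■□
k=8  □■□■□□■■■■■■■□□■□□□■□
k=9  □■□■■□□□□□□□■■□■■■□■■
k=10  □■□□■■■■■■■□□■□□□■□□■
k=11  □■■□□□□□□□■■□■■■□■■□■
k=12  □□■■■■■■■□□■□□□■□□■□■
k=13  ■□□□□□□□■■□■■■□■■□■□■
k=14  ■■■■■■■□□■□□□■□□■□■□□
k=15  □□□□□□■■□■■■□■■□■□■■□
k=16  ■■■■■□□■□□□■□□■□■□□■■
k=17  □□□□■■□■■■□■■□■□■■□□□
k=18  ■■■□□■□□□■□□■□■□□■■■■
k=19  □□■■□■■■□■■□■□■■□□□□□
k=20  ■□□■□□□■□□■□■□□■■■■■■
k=21  ■■□■■■□■■□■□■■□□□□□□□
k=22  □■□□□■□□■□■□□■■■■■■■□

11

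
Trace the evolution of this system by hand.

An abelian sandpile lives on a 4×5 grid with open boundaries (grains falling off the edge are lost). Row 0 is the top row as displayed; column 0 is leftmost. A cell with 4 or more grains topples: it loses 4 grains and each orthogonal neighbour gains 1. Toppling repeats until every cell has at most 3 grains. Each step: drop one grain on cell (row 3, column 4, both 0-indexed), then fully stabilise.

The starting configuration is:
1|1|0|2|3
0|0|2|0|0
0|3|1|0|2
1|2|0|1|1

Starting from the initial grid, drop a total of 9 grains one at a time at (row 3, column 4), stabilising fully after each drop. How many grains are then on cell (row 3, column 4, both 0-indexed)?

3

0) 1|1|0|2|3
0|0|2|0|0
0|3|1|0|2
1|2|0|1|1
1) 1|1|0|2|3
0|0|2|0|0
0|3|1|0|2
1|2|0|1|2
2) 1|1|0|2|3
0|0|2|0|0
0|3|1|0|2
1|2|0|1|3
3) 1|1|0|2|3
0|0|2|0|0
0|3|1|0|3
1|2|0|2|0
4) 1|1|0|2|3
0|0|2|0|0
0|3|1|0|3
1|2|0|2|1
5) 1|1|0|2|3
0|0|2|0|0
0|3|1|0|3
1|2|0|2|2
6) 1|1|0|2|3
0|0|2|0|0
0|3|1|0|3
1|2|0|2|3
7) 1|1|0|2|3
0|0|2|0|1
0|3|1|1|0
1|2|0|3|1
8) 1|1|0|2|3
0|0|2|0|1
0|3|1|1|0
1|2|0|3|2
9) 1|1|0|2|3
0|0|2|0|1
0|3|1|1|0
1|2|0|3|3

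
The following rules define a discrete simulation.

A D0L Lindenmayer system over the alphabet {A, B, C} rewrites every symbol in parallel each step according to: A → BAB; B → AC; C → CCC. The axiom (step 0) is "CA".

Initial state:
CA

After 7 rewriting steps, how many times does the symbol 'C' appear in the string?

[0] CA
[1] CCCBAB
[2] CCCCCCCCCACBABAC
[3] CCCCCCCCCCCCCCCCCCCCCCCCCCCBABCCCACBABACBABCCC
[4] CCCCCCCCCCCCCCCCCCCCCCCCCCCCCCCCCCCCCCCCCCCCCCCCCCCCCCCCCC…CCCCCCCACBABACCCCCCCCCCBABCCCACBABACBABCCCACBABACCCCCCCCCC  (len 132)
[5] CCCCCCCCCCCCCCCCCCCCCCCCCCCCCCCCCCCCCCCCCCCCCCCCCCCCCCCCCC…BACCCCCCCCCCBABCCCACBABACBABCCCCCCCCCCCCCCCCCCCCCCCCCCCCCC  (len 386)
[6] CCCCCCCCCCCCCCCCCCCCCCCCCCCCCCCCCCCCCCCCCCCCCCCCCCCCCCCCCC…CCCCCCCCCCCCCCCCCCCCCCCCCCCCCCCCCCCCCCCCCCCCCCCCCCCCCCCCCC  (len 1136)
[7] CCCCCCCCCCCCCCCCCCCCCCCCCCCCCCCCCCCCCCCCCCCCCCCCCCCCCCCCCC…CCCCCCCCCCCCCCCCCCCCCCCCCCCCCCCCCCCCCCCCCCCCCCCCCCCCCCCCCC  (len 3366)

3195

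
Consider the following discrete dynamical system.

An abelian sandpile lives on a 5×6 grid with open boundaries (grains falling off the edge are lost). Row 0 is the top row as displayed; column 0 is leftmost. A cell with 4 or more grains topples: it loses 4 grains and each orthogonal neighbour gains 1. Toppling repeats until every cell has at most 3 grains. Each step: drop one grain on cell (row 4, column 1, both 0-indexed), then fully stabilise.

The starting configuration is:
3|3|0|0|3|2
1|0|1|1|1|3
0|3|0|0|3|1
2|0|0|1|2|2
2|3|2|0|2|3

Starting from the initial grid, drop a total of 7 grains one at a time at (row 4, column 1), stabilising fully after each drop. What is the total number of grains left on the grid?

45

[0] 3|3|0|0|3|2
1|0|1|1|1|3
0|3|0|0|3|1
2|0|0|1|2|2
2|3|2|0|2|3
[1] 3|3|0|0|3|2
1|0|1|1|1|3
0|3|0|0|3|1
2|1|0|1|2|2
3|0|3|0|2|3
[2] 3|3|0|0|3|2
1|0|1|1|1|3
0|3|0|0|3|1
2|1|0|1|2|2
3|1|3|0|2|3
[3] 3|3|0|0|3|2
1|0|1|1|1|3
0|3|0|0|3|1
2|1|0|1|2|2
3|2|3|0|2|3
[4] 3|3|0|0|3|2
1|0|1|1|1|3
0|3|0|0|3|1
2|1|0|1|2|2
3|3|3|0|2|3
[5] 3|3|0|0|3|2
1|0|1|1|1|3
0|3|0|0|3|1
3|2|1|1|2|2
0|2|0|1|2|3
[6] 3|3|0|0|3|2
1|0|1|1|1|3
0|3|0|0|3|1
3|2|1|1|2|2
0|3|0|1|2|3
[7] 3|3|0|0|3|2
1|0|1|1|1|3
0|3|0|0|3|1
3|3|1|1|2|2
1|0|1|1|2|3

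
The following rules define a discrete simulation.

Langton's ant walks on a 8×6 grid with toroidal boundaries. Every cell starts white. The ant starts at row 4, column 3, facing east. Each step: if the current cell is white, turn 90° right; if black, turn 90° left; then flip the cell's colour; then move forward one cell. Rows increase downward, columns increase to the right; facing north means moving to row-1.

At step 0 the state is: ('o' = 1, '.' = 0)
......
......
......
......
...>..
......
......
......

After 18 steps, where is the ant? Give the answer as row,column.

t=0: ......
......
......
......
...>..
......
......
......
t=1: ......
......
......
......
...o..
...v..
......
......
t=2: ......
......
......
......
...o..
..<o..
......
......
t=3: ......
......
......
......
..^o..
..oo..
......
......
t=4: ......
......
......
......
..o>..
..oo..
......
......
t=5: ......
......
......
...^..
..o...
..oo..
......
......
t=6: ......
......
......
...o>.
..o...
..oo..
......
......
t=7: ......
......
......
...oo.
..o.v.
..oo..
......
......
t=8: ......
......
......
...oo.
..o<o.
..oo..
......
......
t=9: ......
......
......
...^o.
..ooo.
..oo..
......
......
t=10: ......
......
......
..<.o.
..ooo.
..oo..
......
......
t=11: ......
......
..^...
..o.o.
..ooo.
..oo..
......
......
t=12: ......
......
..o>..
..o.o.
..ooo.
..oo..
......
......
t=13: ......
......
..oo..
..ovo.
..ooo.
..oo..
......
......
t=14: ......
......
..oo..
..<oo.
..ooo.
..oo..
......
......
t=15: ......
......
..oo..
...oo.
..voo.
..oo..
......
......
t=16: ......
......
..oo..
...oo.
...>o.
..oo..
......
......
t=17: ......
......
..oo..
...^o.
....o.
..oo..
......
......
t=18: ......
......
..oo..
..<.o.
....o.
..oo..
......
......

3,2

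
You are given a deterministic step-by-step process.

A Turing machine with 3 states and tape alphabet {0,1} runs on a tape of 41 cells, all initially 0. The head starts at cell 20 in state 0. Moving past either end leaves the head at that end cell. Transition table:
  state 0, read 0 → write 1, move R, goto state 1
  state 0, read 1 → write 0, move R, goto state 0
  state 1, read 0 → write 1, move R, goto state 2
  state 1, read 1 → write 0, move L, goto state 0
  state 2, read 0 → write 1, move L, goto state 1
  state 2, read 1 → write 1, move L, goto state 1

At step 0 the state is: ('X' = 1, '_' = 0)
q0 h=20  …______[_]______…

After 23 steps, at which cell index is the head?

25

step 0: q0 h=20  …______[_]______…
step 1: q1 h=21  …_____X[_]______…
step 2: q2 h=22  …____XX[_]______…
step 3: q1 h=21  …_____X[X]X_____…
step 4: q0 h=20  …______[X]_X____…
step 5: q0 h=21  …______[_]X_____…
step 6: q1 h=22  …_____X[X]______…
step 7: q0 h=21  …______[X]______…
step 8: q0 h=22  …______[_]______…
step 9: q1 h=23  …_____X[_]______…
step 10: q2 h=24  …____XX[_]______…
step 11: q1 h=23  …_____X[X]X_____…
step 12: q0 h=22  …______[X]_X____…
step 13: q0 h=23  …______[_]X_____…
step 14: q1 h=24  …_____X[X]______…
step 15: q0 h=23  …______[X]______…
step 16: q0 h=24  …______[_]______…
step 17: q1 h=25  …_____X[_]______…
step 18: q2 h=26  …____XX[_]______…
step 19: q1 h=25  …_____X[X]X_____…
step 20: q0 h=24  …______[X]_X____…
step 21: q0 h=25  …______[_]X_____…
step 22: q1 h=26  …_____X[X]______…
step 23: q0 h=25  …______[X]______…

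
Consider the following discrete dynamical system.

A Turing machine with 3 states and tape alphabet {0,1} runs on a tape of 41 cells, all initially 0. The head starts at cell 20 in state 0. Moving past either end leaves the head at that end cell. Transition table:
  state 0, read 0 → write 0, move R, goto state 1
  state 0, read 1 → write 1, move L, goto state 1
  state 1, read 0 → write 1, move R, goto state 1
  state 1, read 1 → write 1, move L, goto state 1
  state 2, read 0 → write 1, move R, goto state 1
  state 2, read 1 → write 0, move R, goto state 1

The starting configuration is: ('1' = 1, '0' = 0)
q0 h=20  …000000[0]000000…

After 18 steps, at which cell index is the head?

step 0: q0 h=20  …000000[0]000000…
step 1: q1 h=21  …000000[0]000000…
step 2: q1 h=22  …000001[0]000000…
step 3: q1 h=23  …000011[0]000000…
step 4: q1 h=24  …000111[0]000000…
step 5: q1 h=25  …001111[0]000000…
step 6: q1 h=26  …011111[0]000000…
step 7: q1 h=27  …111111[0]000000…
step 8: q1 h=28  …111111[0]000000…
step 9: q1 h=29  …111111[0]000000…
step 10: q1 h=30  …111111[0]000000…
step 11: q1 h=31  …111111[0]000000…
step 12: q1 h=32  …111111[0]000000…
step 13: q1 h=33  …111111[0]000000…
step 14: q1 h=34  …111111[0]000000|
step 15: q1 h=35  …111111[0]00000|
step 16: q1 h=36  …111111[0]0000|
step 17: q1 h=37  …111111[0]000|
step 18: q1 h=38  …111111[0]00|

38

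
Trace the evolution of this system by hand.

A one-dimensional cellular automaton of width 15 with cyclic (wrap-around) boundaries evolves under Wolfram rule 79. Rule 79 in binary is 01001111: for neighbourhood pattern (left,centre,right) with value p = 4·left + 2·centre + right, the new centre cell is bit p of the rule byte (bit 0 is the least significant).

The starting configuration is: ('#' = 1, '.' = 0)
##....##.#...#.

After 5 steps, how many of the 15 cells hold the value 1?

k=0  ##....##.#...#.
k=1  ##.#####.#.###.
k=2  ##.#...#.#.#.#.
k=3  ##.#.###.#.#.#.
k=4  ##.#.#.#.#.#.#.
k=5  ##.#.#.#.#.#.#.

8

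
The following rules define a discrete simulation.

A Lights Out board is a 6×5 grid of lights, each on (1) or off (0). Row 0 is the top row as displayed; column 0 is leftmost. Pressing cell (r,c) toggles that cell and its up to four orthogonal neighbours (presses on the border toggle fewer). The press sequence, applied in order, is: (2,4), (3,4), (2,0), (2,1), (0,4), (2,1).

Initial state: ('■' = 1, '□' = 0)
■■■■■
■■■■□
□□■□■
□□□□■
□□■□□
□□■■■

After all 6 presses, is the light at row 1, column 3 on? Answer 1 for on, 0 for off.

t=0: ■■■■■
■■■■□
□□■□■
□□□□■
□□■□□
□□■■■
t=1: ■■■■■
■■■■■
□□■■□
□□□□□
□□■□□
□□■■■
t=2: ■■■■■
■■■■■
□□■■■
□□□■■
□□■□■
□□■■■
t=3: ■■■■■
□■■■■
■■■■■
■□□■■
□□■□■
□□■■■
t=4: ■■■■■
□□■■■
□□□■■
■■□■■
□□■□■
□□■■■
t=5: ■■■□□
□□■■□
□□□■■
■■□■■
□□■□■
□□■■■
t=6: ■■■□□
□■■■□
■■■■■
■□□■■
□□■□■
□□■■■

1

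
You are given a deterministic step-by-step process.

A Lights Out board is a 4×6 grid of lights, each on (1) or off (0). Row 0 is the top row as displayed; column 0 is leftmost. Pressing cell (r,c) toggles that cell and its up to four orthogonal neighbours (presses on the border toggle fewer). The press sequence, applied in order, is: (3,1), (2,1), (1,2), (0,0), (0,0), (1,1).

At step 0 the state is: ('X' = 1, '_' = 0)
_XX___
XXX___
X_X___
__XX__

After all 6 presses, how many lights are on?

6

[0] _XX___
XXX___
X_X___
__XX__
[1] _XX___
XXX___
XXX___
XX_X__
[2] _XX___
X_X___
______
X__X__
[3] _X____
XX_X__
__X___
X__X__
[4] X_____
_X_X__
__X___
X__X__
[5] _X____
XX_X__
__X___
X__X__
[6] ______
__XX__
_XX___
X__X__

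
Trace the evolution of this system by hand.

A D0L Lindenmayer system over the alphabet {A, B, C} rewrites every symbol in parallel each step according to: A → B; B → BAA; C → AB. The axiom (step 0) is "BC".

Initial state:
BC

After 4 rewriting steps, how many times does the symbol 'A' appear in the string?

18

0) BC
1) BAAAB
2) BAABBBBAA
3) BAABBBAABAABAABAABB
4) BAABBBAABAABAABBBAABBBAABBBAABBBAABAA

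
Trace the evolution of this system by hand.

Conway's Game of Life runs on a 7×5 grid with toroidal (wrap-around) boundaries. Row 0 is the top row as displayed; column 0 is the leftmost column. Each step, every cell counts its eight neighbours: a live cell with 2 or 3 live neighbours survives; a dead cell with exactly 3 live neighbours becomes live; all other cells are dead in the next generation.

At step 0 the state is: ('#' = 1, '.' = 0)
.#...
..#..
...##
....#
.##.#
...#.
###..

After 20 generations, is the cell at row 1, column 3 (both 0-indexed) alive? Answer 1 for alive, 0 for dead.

1

0) .#...
..#..
...##
....#
.##.#
...#.
###..
1) #....
..##.
...##
..#.#
#.#.#
...##
###..
2) #..##
..##.
....#
.##..
###..
.....
####.
3) #....
#.#..
.#...
..##.
#.#..
...##
####.
4) #..#.
#....
.#.#.
..##.
.##..
.....
####.
5) #..#.
###..
.#.##
...#.
.###.
#..#.
####.
6) ...#.
.....
.#.##
##...
.#.#.
#....
#..#.
7) ....#
..###
.##.#
.#.#.
.##.#
###..
.....
8) ....#
.##.#
.#..#
....#
....#
#.##.
##...
9) ..###
.##.#
.##.#
...##
#...#
#.##.
####.
10) .....
....#
.#..#
.##..
###..
.....
#....
11) .....
#....
.###.
...#.
#.#..
#....
.....
12) .....
.##..
.####
...##
.#..#
.#...
.....
13) .....
##...
.#..#
.#...
..###
#....
.....
14) .....
##...
.##..
.#..#
#####
...##
.....
15) .....
###..
..#..
....#
.#...
.#...
.....
16) .#...
.##..
#.##.
.....
#....
.....
.....
17) .##..
#..#.
..##.
.#..#
.....
.....
.....
18) .##..
...##
####.
..##.
.....
.....
.....
19) ..##.
....#
##...
...##
.....
.....
.....
20) ...#.
#####
#..#.
#...#
.....
.....
.....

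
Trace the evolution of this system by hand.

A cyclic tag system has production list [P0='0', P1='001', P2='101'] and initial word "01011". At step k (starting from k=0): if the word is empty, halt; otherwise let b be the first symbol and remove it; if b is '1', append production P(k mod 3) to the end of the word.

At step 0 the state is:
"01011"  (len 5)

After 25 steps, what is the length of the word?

8

step 0: "01011"  (len 5)
step 1: "1011"  (len 4)
step 2: "011001"  (len 6)
step 3: "11001"  (len 5)
step 4: "10010"  (len 5)
step 5: "0010001"  (len 7)
step 6: "010001"  (len 6)
step 7: "10001"  (len 5)
step 8: "0001001"  (len 7)
step 9: "001001"  (len 6)
step 10: "01001"  (len 5)
step 11: "1001"  (len 4)
step 12: "001101"  (len 6)
step 13: "01101"  (len 5)
step 14: "1101"  (len 4)
step 15: "101101"  (len 6)
step 16: "011010"  (len 6)
step 17: "11010"  (len 5)
step 18: "1010101"  (len 7)
step 19: "0101010"  (len 7)
step 20: "101010"  (len 6)
step 21: "01010101"  (len 8)
step 22: "1010101"  (len 7)
step 23: "010101001"  (len 9)
step 24: "10101001"  (len 8)
step 25: "01010010"  (len 8)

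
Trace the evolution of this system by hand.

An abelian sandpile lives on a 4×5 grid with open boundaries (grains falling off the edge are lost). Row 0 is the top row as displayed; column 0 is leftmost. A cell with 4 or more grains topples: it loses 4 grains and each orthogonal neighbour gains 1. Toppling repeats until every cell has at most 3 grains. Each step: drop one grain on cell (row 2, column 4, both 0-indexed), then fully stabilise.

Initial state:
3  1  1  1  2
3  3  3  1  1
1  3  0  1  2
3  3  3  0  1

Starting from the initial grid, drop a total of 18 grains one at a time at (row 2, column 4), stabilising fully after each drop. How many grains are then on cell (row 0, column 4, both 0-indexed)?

0) 3  1  1  1  2
3  3  3  1  1
1  3  0  1  2
3  3  3  0  1
1) 3  1  1  1  2
3  3  3  1  1
1  3  0  1  3
3  3  3  0  1
2) 3  1  1  1  2
3  3  3  1  2
1  3  0  2  0
3  3  3  0  2
3) 3  1  1  1  2
3  3  3  1  2
1  3  0  2  1
3  3  3  0  2
4) 3  1  1  1  2
3  3  3  1  2
1  3  0  2  2
3  3  3  0  2
5) 3  1  1  1  2
3  3  3  1  2
1  3  0  2  3
3  3  3  0  2
6) 3  1  1  1  2
3  3  3  1  3
1  3  0  3  0
3  3  3  0  3
7) 3  1  1  1  2
3  3  3  1  3
1  3  0  3  1
3  3  3  0  3
8) 3  1  1  1  2
3  3  3  1  3
1  3  0  3  2
3  3  3  0  3
9) 3  1  1  1  2
3  3  3  1  3
1  3  0  3  3
3  3  3  0  3
10) 3  1  1  1  3
3  3  3  3  0
1  3  1  0  3
3  3  3  2  0
11) 3  1  1  1  3
3  3  3  3  1
1  3  1  1  0
3  3  3  2  1
12) 3  1  1  1  3
3  3  3  3  1
1  3  1  1  1
3  3  3  2  1
13) 3  1  1  1  3
3  3  3  3  1
1  3  1  1  2
3  3  3  2  1
14) 3  1  1  1  3
3  3  3  3  1
1  3  1  1  3
3  3  3  2  1
15) 3  1  1  1  3
3  3  3  3  2
1  3  1  2  0
3  3  3  2  2
16) 3  1  1  1  3
3  3  3  3  2
1  3  1  2  1
3  3  3  2  2
17) 3  1  1  1  3
3  3  3  3  2
1  3  1  2  2
3  3  3  2  2
18) 3  1  1  1  3
3  3  3  3  2
1  3  1  2  3
3  3  3  2  2

3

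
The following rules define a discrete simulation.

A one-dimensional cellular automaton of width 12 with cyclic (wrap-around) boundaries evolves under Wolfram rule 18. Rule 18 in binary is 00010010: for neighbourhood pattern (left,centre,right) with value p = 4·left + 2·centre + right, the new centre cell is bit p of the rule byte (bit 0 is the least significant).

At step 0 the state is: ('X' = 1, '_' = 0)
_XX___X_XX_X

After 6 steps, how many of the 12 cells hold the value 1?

2

0) _XX___X_XX_X
1) ___X_X______
2) __X___X_____
3) _X_X_X_X____
4) X_______X___
5) _X_____X_X_X
6) __X___X_____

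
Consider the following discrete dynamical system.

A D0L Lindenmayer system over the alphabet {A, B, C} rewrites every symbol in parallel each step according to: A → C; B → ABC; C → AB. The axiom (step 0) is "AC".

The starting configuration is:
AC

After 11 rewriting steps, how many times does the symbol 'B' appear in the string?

t=0: AC
t=1: CAB
t=2: ABCABC
t=3: CABCABCABCAB
t=4: ABCABCABCABCABCABCABCABC
t=5: CABCABCABCABCABCABCABCABCABCABCABCABCABCABCABCAB
t=6: ABCABCABCABCABCABCABCABCABCABCABCABCABCABCABCABCABCABCABCABCABCABCABCABCABCABCABCABCABCABCABCABC
t=7: CABCABCABCABCABCABCABCABCABCABCABCABCABCABCABCABCABCABCABC…BCABCABCABCABCABCABCABCABCABCABCABCABCABCABCABCABCABCABCAB  (len 192)
t=8: ABCABCABCABCABCABCABCABCABCABCABCABCABCABCABCABCABCABCABCA…CABCABCABCABCABCABCABCABCABCABCABCABCABCABCABCABCABCABCABC  (len 384)
t=9: CABCABCABCABCABCABCABCABCABCABCABCABCABCABCABCABCABCABCABC…BCABCABCABCABCABCABCABCABCABCABCABCABCABCABCABCABCABCABCAB  (len 768)
t=10: ABCABCABCABCABCABCABCABCABCABCABCABCABCABCABCABCABCABCABCA…CABCABCABCABCABCABCABCABCABCABCABCABCABCABCABCABCABCABCABC  (len 1536)
t=11: CABCABCABCABCABCABCABCABCABCABCABCABCABCABCABCABCABCABCABC…BCABCABCABCABCABCABCABCABCABCABCABCABCABCABCABCABCABCABCAB  (len 3072)

1024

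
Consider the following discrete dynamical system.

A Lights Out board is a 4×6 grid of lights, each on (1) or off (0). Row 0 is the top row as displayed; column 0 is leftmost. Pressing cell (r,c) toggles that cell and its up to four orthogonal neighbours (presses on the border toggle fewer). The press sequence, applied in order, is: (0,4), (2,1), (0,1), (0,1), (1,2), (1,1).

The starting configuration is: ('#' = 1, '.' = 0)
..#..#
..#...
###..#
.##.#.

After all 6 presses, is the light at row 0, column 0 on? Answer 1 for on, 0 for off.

0

t=0: ..#..#
..#...
###..#
.##.#.
t=1: ..###.
..#.#.
###..#
.##.#.
t=2: ..###.
.##.#.
.....#
..#.#.
t=3: ##.##.
..#.#.
.....#
..#.#.
t=4: ..###.
.##.#.
.....#
..#.#.
t=5: ...##.
...##.
..#..#
..#.#.
t=6: .#.##.
#####.
.##..#
..#.#.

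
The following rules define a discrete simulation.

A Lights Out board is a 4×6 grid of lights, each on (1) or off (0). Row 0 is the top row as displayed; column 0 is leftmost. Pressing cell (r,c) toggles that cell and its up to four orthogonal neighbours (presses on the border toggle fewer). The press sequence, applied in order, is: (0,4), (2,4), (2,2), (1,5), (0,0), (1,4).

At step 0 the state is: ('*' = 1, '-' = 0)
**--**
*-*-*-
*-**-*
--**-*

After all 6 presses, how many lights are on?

0) **--**
*-*-*-
*-**-*
--**-*
1) **-*--
*-*---
*-**-*
--**-*
2) **-*--
*-*-*-
*-*-*-
--****
3) **-*--
*---*-
**-**-
---***
4) **-*-*
*----*
**-***
---***
5) ---*-*
-----*
**-***
---***
6) ---***
---**-
**-*-*
---***

12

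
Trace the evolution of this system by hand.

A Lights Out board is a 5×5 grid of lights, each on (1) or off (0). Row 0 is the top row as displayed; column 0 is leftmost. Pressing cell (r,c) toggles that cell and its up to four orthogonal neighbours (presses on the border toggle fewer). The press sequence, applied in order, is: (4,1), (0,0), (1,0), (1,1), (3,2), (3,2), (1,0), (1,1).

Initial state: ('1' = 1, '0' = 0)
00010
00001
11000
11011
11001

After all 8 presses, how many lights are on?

12

0) 00010
00001
11000
11011
11001
1) 00010
00001
11000
10011
00101
2) 11010
10001
11000
10011
00101
3) 01010
01001
01000
10011
00101
4) 00010
10101
00000
10011
00101
5) 00010
10101
00100
11101
00001
6) 00010
10101
00000
10011
00101
7) 10010
01101
10000
10011
00101
8) 11010
10001
11000
10011
00101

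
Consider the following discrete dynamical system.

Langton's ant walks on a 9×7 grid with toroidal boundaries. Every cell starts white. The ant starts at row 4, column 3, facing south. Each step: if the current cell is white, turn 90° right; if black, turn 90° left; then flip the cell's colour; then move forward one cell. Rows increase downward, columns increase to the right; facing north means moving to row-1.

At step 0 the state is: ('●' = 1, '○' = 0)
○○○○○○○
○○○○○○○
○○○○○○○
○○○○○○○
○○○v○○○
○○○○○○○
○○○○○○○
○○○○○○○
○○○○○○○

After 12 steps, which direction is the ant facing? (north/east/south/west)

step 0: ○○○○○○○
○○○○○○○
○○○○○○○
○○○○○○○
○○○v○○○
○○○○○○○
○○○○○○○
○○○○○○○
○○○○○○○
step 1: ○○○○○○○
○○○○○○○
○○○○○○○
○○○○○○○
○○<●○○○
○○○○○○○
○○○○○○○
○○○○○○○
○○○○○○○
step 2: ○○○○○○○
○○○○○○○
○○○○○○○
○○^○○○○
○○●●○○○
○○○○○○○
○○○○○○○
○○○○○○○
○○○○○○○
step 3: ○○○○○○○
○○○○○○○
○○○○○○○
○○●>○○○
○○●●○○○
○○○○○○○
○○○○○○○
○○○○○○○
○○○○○○○
step 4: ○○○○○○○
○○○○○○○
○○○○○○○
○○●●○○○
○○●v○○○
○○○○○○○
○○○○○○○
○○○○○○○
○○○○○○○
step 5: ○○○○○○○
○○○○○○○
○○○○○○○
○○●●○○○
○○●○>○○
○○○○○○○
○○○○○○○
○○○○○○○
○○○○○○○
step 6: ○○○○○○○
○○○○○○○
○○○○○○○
○○●●○○○
○○●○●○○
○○○○v○○
○○○○○○○
○○○○○○○
○○○○○○○
step 7: ○○○○○○○
○○○○○○○
○○○○○○○
○○●●○○○
○○●○●○○
○○○<●○○
○○○○○○○
○○○○○○○
○○○○○○○
step 8: ○○○○○○○
○○○○○○○
○○○○○○○
○○●●○○○
○○●^●○○
○○○●●○○
○○○○○○○
○○○○○○○
○○○○○○○
step 9: ○○○○○○○
○○○○○○○
○○○○○○○
○○●●○○○
○○●●>○○
○○○●●○○
○○○○○○○
○○○○○○○
○○○○○○○
step 10: ○○○○○○○
○○○○○○○
○○○○○○○
○○●●^○○
○○●●○○○
○○○●●○○
○○○○○○○
○○○○○○○
○○○○○○○
step 11: ○○○○○○○
○○○○○○○
○○○○○○○
○○●●●>○
○○●●○○○
○○○●●○○
○○○○○○○
○○○○○○○
○○○○○○○
step 12: ○○○○○○○
○○○○○○○
○○○○○○○
○○●●●●○
○○●●○v○
○○○●●○○
○○○○○○○
○○○○○○○
○○○○○○○

south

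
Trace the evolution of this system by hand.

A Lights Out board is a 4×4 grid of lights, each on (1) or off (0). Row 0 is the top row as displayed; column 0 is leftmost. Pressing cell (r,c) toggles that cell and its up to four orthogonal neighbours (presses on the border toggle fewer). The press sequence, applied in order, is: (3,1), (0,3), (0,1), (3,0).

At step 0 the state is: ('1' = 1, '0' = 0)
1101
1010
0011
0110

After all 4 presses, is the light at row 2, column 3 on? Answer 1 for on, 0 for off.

1

[0] 1101
1010
0011
0110
[1] 1101
1010
0111
1000
[2] 1110
1011
0111
1000
[3] 0000
1111
0111
1000
[4] 0000
1111
1111
0100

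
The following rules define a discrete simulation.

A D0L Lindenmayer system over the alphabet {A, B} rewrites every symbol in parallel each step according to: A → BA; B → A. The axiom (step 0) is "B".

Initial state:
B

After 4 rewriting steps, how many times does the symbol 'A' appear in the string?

3

gen 0: B
gen 1: A
gen 2: BA
gen 3: ABA
gen 4: BAABA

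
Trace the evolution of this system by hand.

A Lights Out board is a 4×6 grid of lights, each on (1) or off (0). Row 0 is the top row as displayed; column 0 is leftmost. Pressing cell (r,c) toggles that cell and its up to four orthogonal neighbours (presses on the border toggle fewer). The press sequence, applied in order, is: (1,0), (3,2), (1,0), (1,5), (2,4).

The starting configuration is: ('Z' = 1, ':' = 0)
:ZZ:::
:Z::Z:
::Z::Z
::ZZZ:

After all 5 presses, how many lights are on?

k=0  :ZZ:::
:Z::Z:
::Z::Z
::ZZZ:
k=1  ZZZ:::
Z:::Z:
Z:Z::Z
::ZZZ:
k=2  ZZZ:::
Z:::Z:
Z::::Z
:Z::Z:
k=3  :ZZ:::
:Z::Z:
:::::Z
:Z::Z:
k=4  :ZZ::Z
:Z:::Z
::::::
:Z::Z:
k=5  :ZZ::Z
:Z::ZZ
:::ZZZ
:Z::::

10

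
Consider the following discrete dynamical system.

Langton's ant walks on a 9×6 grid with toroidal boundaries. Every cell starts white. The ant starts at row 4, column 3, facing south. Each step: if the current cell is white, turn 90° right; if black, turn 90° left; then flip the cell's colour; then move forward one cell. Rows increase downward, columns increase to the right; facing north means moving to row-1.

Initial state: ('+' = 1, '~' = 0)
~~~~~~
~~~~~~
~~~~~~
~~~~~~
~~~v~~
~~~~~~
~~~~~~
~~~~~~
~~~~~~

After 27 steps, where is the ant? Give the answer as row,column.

1,5

gen 0: ~~~~~~
~~~~~~
~~~~~~
~~~~~~
~~~v~~
~~~~~~
~~~~~~
~~~~~~
~~~~~~
gen 1: ~~~~~~
~~~~~~
~~~~~~
~~~~~~
~~<+~~
~~~~~~
~~~~~~
~~~~~~
~~~~~~
gen 2: ~~~~~~
~~~~~~
~~~~~~
~~^~~~
~~++~~
~~~~~~
~~~~~~
~~~~~~
~~~~~~
gen 3: ~~~~~~
~~~~~~
~~~~~~
~~+>~~
~~++~~
~~~~~~
~~~~~~
~~~~~~
~~~~~~
gen 4: ~~~~~~
~~~~~~
~~~~~~
~~++~~
~~+v~~
~~~~~~
~~~~~~
~~~~~~
~~~~~~
gen 5: ~~~~~~
~~~~~~
~~~~~~
~~++~~
~~+~>~
~~~~~~
~~~~~~
~~~~~~
~~~~~~
gen 6: ~~~~~~
~~~~~~
~~~~~~
~~++~~
~~+~+~
~~~~v~
~~~~~~
~~~~~~
~~~~~~
gen 7: ~~~~~~
~~~~~~
~~~~~~
~~++~~
~~+~+~
~~~<+~
~~~~~~
~~~~~~
~~~~~~
gen 8: ~~~~~~
~~~~~~
~~~~~~
~~++~~
~~+^+~
~~~++~
~~~~~~
~~~~~~
~~~~~~
gen 9: ~~~~~~
~~~~~~
~~~~~~
~~++~~
~~++>~
~~~++~
~~~~~~
~~~~~~
~~~~~~
gen 10: ~~~~~~
~~~~~~
~~~~~~
~~++^~
~~++~~
~~~++~
~~~~~~
~~~~~~
~~~~~~
gen 11: ~~~~~~
~~~~~~
~~~~~~
~~+++>
~~++~~
~~~++~
~~~~~~
~~~~~~
~~~~~~
gen 12: ~~~~~~
~~~~~~
~~~~~~
~~++++
~~++~v
~~~++~
~~~~~~
~~~~~~
~~~~~~
gen 13: ~~~~~~
~~~~~~
~~~~~~
~~++++
~~++<+
~~~++~
~~~~~~
~~~~~~
~~~~~~
gen 14: ~~~~~~
~~~~~~
~~~~~~
~~++^+
~~++++
~~~++~
~~~~~~
~~~~~~
~~~~~~
gen 15: ~~~~~~
~~~~~~
~~~~~~
~~+<~+
~~++++
~~~++~
~~~~~~
~~~~~~
~~~~~~
gen 16: ~~~~~~
~~~~~~
~~~~~~
~~+~~+
~~+v++
~~~++~
~~~~~~
~~~~~~
~~~~~~
gen 17: ~~~~~~
~~~~~~
~~~~~~
~~+~~+
~~+~>+
~~~++~
~~~~~~
~~~~~~
~~~~~~
gen 18: ~~~~~~
~~~~~~
~~~~~~
~~+~^+
~~+~~+
~~~++~
~~~~~~
~~~~~~
~~~~~~
gen 19: ~~~~~~
~~~~~~
~~~~~~
~~+~+>
~~+~~+
~~~++~
~~~~~~
~~~~~~
~~~~~~
gen 20: ~~~~~~
~~~~~~
~~~~~^
~~+~+~
~~+~~+
~~~++~
~~~~~~
~~~~~~
~~~~~~
gen 21: ~~~~~~
~~~~~~
>~~~~+
~~+~+~
~~+~~+
~~~++~
~~~~~~
~~~~~~
~~~~~~
gen 22: ~~~~~~
~~~~~~
+~~~~+
v~+~+~
~~+~~+
~~~++~
~~~~~~
~~~~~~
~~~~~~
gen 23: ~~~~~~
~~~~~~
+~~~~+
+~+~+<
~~+~~+
~~~++~
~~~~~~
~~~~~~
~~~~~~
gen 24: ~~~~~~
~~~~~~
+~~~~^
+~+~++
~~+~~+
~~~++~
~~~~~~
~~~~~~
~~~~~~
gen 25: ~~~~~~
~~~~~~
+~~~<~
+~+~++
~~+~~+
~~~++~
~~~~~~
~~~~~~
~~~~~~
gen 26: ~~~~~~
~~~~^~
+~~~+~
+~+~++
~~+~~+
~~~++~
~~~~~~
~~~~~~
~~~~~~
gen 27: ~~~~~~
~~~~+>
+~~~+~
+~+~++
~~+~~+
~~~++~
~~~~~~
~~~~~~
~~~~~~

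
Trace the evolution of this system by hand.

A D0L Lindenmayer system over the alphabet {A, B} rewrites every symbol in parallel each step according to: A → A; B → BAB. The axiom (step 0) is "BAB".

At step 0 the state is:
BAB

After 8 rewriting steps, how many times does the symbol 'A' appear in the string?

511

t=0: BAB
t=1: BABABAB
t=2: BABABABABABABAB
t=3: BABABABABABABABABABABABABABABAB
t=4: BABABABABABABABABABABABABABABABABABABABABABABABABABABABABABABAB
t=5: BABABABABABABABABABABABABABABABABABABABABABABABABABABABABA…ABABABABABABABABABABABABABABABABABABABABABABABABABABABABAB  (len 127)
t=6: BABABABABABABABABABABABABABABABABABABABABABABABABABABABABA…ABABABABABABABABABABABABABABABABABABABABABABABABABABABABAB  (len 255)
t=7: BABABABABABABABABABABABABABABABABABABABABABABABABABABABABA…ABABABABABABABABABABABABABABABABABABABABABABABABABABABABAB  (len 511)
t=8: BABABABABABABABABABABABABABABABABABABABABABABABABABABABABA…ABABABABABABABABABABABABABABABABABABABABABABABABABABABABAB  (len 1023)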